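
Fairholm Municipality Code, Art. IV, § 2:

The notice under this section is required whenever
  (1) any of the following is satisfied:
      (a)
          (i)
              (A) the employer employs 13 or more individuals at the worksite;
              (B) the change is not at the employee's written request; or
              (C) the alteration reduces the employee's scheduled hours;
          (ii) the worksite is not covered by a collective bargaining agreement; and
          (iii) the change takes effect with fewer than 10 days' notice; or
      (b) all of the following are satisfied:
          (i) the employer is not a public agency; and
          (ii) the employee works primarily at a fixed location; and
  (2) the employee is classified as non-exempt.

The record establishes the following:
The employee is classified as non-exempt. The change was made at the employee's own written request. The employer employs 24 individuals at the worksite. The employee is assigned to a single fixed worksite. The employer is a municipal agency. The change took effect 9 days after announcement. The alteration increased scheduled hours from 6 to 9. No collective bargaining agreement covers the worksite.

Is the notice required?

(A) ≥ 13 at site — satisfied.
(B) not employee-requested — not satisfied.
(C) hours reduced — not met.
(i): T OR F OR F → true.
(ii) no CBA — satisfied.
(iii) < 10 days' notice — met.
(a) = T AND T AND T = true.
(i) not (public agency) — not satisfied.
(ii) fixed location — satisfied.
(b) = F AND T = false.
So (1) is satisfied (T OR F).
(2) non-exempt — met.
So Overall is satisfied (T AND T).

Yes — required.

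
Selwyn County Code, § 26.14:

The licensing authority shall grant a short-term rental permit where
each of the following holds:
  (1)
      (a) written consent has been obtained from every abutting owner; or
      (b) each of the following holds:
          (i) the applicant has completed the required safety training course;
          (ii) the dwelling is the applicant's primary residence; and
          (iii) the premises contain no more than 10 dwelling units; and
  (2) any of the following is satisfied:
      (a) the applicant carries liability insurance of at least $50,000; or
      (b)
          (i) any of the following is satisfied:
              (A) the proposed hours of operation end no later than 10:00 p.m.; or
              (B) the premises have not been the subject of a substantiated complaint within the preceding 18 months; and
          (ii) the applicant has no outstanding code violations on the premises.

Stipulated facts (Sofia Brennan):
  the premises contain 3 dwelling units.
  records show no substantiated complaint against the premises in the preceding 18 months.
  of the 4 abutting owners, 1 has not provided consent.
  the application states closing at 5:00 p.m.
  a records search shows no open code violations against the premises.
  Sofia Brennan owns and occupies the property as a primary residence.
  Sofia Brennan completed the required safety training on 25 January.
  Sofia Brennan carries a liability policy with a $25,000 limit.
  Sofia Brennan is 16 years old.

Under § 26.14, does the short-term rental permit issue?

(a) all abutters consent — not met.
(i) safety training — holds.
(ii) primary residence — met.
(iii) ≤ 10 units — satisfied.
(b) = T AND T AND T = true.
(1): F OR T → true.
(a) insurance ≥ $50,000 — not met.
(A) closes by 10 p.m. — holds.
(B) no complaint in 18 mo. — holds.
So (i) is satisfied (T OR T).
(ii) no code violations — met.
(b) = T AND T = true.
So (2) is satisfied (F OR T).
Overall = T AND T = true.

Yes — granted.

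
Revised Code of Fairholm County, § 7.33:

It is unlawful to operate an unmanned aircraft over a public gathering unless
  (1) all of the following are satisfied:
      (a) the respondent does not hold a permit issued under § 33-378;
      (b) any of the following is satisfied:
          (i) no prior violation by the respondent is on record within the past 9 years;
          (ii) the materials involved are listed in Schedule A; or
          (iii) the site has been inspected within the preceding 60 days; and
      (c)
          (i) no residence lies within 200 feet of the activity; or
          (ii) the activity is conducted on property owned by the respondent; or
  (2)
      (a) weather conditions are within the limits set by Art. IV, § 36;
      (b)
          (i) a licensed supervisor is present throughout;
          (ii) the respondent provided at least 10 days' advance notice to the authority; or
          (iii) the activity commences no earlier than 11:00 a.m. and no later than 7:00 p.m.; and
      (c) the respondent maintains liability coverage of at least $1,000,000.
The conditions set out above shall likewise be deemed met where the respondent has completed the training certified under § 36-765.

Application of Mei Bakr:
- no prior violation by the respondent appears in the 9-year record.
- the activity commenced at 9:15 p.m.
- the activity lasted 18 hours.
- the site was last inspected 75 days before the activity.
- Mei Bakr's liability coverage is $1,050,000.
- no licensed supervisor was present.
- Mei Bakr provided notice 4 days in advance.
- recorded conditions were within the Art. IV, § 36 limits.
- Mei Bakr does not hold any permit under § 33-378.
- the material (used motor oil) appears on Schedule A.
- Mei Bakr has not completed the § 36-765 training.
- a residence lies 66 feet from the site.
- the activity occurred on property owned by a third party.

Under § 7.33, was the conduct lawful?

No — unlawful.

(a) not (holds permit) — satisfied.
(i) no prior violation — satisfied.
(ii) Schedule A material — holds.
(iii) site inspected — not met.
(b) = T OR T OR F = true.
(i) no residence in 200 ft — not met.
(ii) own property — not satisfied.
So (c) is not satisfied (F OR F).
(1): T AND T AND F → false.
(a) weather ok — satisfied.
(i) supervisor present — not met.
(ii) ≥10 days' notice — not met.
(iii) start within hours — fails.
(b) = F OR F OR F = false.
(c) coverage ≥ $1,000,000 — satisfied.
(2): T AND F AND T → false.
So Overall is not satisfied (F OR F).
Exception (training certified) — not satisfied.
Result: main false OR exception false → false.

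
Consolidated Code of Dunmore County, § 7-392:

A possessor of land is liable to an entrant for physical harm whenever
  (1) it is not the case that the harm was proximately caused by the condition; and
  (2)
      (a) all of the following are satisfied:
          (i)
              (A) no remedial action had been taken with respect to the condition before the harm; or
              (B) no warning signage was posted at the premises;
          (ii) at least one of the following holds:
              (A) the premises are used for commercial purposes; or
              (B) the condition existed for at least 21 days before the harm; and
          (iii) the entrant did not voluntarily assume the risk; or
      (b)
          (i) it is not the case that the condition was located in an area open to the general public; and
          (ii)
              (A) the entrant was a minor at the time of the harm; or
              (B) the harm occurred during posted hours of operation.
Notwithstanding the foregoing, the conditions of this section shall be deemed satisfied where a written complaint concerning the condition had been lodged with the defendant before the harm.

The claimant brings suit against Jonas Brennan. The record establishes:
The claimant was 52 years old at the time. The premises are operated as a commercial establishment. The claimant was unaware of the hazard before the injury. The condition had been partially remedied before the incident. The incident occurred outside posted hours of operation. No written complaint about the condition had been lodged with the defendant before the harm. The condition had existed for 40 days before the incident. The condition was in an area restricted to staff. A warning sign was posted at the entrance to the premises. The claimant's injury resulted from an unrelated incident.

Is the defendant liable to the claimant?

(1) not (proximate cause) — holds.
(A) no remedial action — not satisfied.
(B) no signage posted — not satisfied.
(i) = F OR F = false.
(A) commercial use — holds.
(B) condition ≥21 days old — satisfied.
(ii) = T OR T = true.
(iii) no assumed risk — holds.
(a): F AND T AND T → false.
(i) not (public area) — holds.
(A) entrant a minor — not met.
(B) during posted hours — not met.
(ii) = F OR F = false.
(b): T AND F → false.
(2) = F OR F = false.
So Overall is not satisfied (T AND F).
Exception (complaint lodged) — not satisfied.
Result: main false OR exception false → false.

No — not liable.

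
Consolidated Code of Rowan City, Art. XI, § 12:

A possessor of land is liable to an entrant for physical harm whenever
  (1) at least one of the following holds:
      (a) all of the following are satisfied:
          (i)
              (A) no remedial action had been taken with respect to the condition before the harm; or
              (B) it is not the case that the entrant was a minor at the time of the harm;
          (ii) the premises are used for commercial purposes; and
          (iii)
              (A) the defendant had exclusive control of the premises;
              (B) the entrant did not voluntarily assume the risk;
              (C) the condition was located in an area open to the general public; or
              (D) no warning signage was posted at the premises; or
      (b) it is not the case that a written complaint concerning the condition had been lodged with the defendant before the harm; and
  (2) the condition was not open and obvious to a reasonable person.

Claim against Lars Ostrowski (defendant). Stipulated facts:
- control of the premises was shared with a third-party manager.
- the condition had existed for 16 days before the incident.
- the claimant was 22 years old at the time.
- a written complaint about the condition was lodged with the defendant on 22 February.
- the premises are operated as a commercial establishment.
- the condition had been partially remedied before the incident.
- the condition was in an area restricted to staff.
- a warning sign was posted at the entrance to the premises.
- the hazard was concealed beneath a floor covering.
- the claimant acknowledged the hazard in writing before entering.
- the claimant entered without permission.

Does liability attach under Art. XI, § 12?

No — not liable.

(A) no remedial action — not met.
(B) not (entrant a minor) — satisfied.
So (i) is satisfied (F OR T).
(ii) commercial use — holds.
(A) exclusive control — not met.
(B) no assumed risk — not satisfied.
(C) public area — not satisfied.
(D) no signage posted — not satisfied.
(iii): F OR F OR F OR F → false.
(a): T AND T AND F → false.
(b) not (complaint lodged) — fails.
(1): F OR F → false.
(2) not open/obvious — holds.
Overall: F AND T → false.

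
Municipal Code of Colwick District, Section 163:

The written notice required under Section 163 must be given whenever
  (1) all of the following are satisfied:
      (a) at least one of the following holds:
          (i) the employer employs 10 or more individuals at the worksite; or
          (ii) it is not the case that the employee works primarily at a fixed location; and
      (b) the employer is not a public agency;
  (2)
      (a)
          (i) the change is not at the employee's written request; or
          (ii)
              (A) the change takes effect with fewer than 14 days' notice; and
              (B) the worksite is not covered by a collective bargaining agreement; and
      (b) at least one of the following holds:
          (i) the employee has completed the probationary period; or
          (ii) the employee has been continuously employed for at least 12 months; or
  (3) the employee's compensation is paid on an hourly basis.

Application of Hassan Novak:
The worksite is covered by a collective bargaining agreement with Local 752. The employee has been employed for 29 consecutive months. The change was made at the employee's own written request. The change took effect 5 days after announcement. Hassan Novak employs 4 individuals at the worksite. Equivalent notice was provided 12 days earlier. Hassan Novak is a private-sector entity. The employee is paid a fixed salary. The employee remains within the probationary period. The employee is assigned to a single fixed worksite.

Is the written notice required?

No — not required.

(i) ≥ 10 at site — fails.
(ii) not (fixed location) — not met.
(a) = F OR F = false.
(b) not (public agency) — satisfied.
(1) = F AND T = false.
(i) not employee-requested — not met.
(A) < 14 days' notice — met.
(B) no CBA — not met.
So (ii) is not satisfied (T AND F).
(a) = F OR F = false.
(i) past probation — fails.
(ii) tenure ≥ 12 mo. — satisfied.
So (b) is satisfied (F OR T).
(2): F AND T → false.
(3) hourly-paid — not satisfied.
Overall: F OR F OR F → false.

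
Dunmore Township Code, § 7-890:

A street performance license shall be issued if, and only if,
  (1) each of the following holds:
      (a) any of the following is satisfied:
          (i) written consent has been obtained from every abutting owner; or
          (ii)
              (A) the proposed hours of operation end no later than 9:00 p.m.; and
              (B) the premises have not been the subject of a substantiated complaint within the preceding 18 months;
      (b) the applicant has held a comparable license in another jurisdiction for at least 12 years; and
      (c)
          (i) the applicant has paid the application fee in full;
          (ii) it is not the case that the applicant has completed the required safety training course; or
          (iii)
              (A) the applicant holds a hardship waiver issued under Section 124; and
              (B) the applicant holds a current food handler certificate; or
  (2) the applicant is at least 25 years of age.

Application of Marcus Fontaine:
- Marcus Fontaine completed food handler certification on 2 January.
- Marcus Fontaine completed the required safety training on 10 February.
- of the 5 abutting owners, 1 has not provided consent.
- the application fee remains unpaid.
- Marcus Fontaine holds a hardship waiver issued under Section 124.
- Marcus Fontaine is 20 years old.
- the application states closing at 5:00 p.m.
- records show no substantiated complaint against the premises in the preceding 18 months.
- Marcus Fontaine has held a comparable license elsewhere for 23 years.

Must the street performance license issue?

Yes — granted.

(i) all abutters consent — fails.
(A) closes by 9 p.m. — satisfied.
(B) no complaint in 18 mo. — met.
So (ii) is satisfied (T AND T).
(a): F OR T → true.
(b) prior license ≥ 12 yr — holds.
(i) fee paid — fails.
(ii) not (safety training) — not satisfied.
(A) hardship waiver — met.
(B) food handler cert. — satisfied.
(iii) = T AND T = true.
(c): F OR F OR T → true.
(1) = T AND T AND T = true.
(2) age ≥ 25 — fails.
So Overall is satisfied (T OR F).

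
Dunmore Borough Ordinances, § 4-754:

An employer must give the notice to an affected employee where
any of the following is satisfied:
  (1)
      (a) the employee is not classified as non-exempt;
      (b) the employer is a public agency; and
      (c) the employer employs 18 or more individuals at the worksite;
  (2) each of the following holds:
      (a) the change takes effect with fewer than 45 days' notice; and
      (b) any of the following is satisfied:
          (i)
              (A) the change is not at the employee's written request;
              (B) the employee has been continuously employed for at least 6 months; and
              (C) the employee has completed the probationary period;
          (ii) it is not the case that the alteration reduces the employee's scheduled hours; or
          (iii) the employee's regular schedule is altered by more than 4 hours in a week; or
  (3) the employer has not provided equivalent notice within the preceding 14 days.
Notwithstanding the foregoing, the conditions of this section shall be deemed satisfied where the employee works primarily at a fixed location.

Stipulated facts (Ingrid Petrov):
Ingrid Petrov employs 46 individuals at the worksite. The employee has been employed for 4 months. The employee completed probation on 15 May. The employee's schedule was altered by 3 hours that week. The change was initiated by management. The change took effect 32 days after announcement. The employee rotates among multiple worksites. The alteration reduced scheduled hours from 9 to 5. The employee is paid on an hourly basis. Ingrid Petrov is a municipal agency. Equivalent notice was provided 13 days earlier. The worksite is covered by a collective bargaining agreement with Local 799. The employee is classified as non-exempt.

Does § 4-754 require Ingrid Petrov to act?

No — not required.

(a) not (non-exempt) — not satisfied.
(b) public agency — met.
(c) ≥ 18 at site — satisfied.
(1) = F AND T AND T = false.
(a) < 45 days' notice — holds.
(A) not employee-requested — holds.
(B) tenure ≥ 6 mo. — not met.
(C) past probation — holds.
So (i) is not satisfied (T AND F AND T).
(ii) not (hours reduced) — not met.
(iii) schedule shift > 4h — not met.
So (b) is not satisfied (F OR F OR F).
(2) = T AND F = false.
(3) no recent notice — fails.
Overall = F OR F OR F = false.
Exception (fixed location) — not satisfied.
Result: main false OR exception false → false.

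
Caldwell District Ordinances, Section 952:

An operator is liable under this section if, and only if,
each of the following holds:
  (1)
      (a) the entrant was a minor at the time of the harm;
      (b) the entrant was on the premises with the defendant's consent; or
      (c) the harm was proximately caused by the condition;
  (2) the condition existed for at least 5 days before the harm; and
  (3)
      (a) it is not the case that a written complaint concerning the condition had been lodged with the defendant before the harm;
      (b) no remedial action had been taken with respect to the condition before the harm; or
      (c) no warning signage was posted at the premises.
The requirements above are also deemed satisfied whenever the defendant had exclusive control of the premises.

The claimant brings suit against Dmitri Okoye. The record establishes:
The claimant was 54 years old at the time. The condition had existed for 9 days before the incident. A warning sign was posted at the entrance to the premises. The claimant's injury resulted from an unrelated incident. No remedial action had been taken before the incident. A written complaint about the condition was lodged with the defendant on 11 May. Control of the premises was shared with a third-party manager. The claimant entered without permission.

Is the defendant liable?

(a) entrant a minor — fails.
(b) consent to enter — not met.
(c) proximate cause — not met.
So (1) is not satisfied (F OR F OR F).
(2) condition ≥5 days old — satisfied.
(a) not (complaint lodged) — not satisfied.
(b) no remedial action — met.
(c) no signage posted — not met.
So (3) is satisfied (F OR T OR F).
Overall: F AND T AND T → false.
Exception (exclusive control) — not satisfied.
Result: main false OR exception false → false.

No — not liable.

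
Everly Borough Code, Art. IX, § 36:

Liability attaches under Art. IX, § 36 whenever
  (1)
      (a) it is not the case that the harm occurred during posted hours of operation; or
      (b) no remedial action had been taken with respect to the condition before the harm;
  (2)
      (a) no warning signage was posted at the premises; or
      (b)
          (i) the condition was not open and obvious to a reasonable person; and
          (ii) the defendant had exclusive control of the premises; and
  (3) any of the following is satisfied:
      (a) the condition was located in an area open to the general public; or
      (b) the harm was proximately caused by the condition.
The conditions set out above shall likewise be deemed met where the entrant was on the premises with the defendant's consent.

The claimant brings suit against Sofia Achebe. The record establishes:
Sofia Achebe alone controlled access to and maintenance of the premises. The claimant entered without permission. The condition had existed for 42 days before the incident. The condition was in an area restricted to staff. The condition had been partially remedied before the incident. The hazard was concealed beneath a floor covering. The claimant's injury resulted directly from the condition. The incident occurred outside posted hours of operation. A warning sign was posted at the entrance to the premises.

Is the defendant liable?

(a) not (during posted hours) — met.
(b) no remedial action — fails.
So (1) is satisfied (T OR F).
(a) no signage posted — fails.
(i) not open/obvious — met.
(ii) exclusive control — satisfied.
(b) = T AND T = true.
(2): F OR T → true.
(a) public area — not met.
(b) proximate cause — satisfied.
So (3) is satisfied (F OR T).
Overall: T AND T AND T → true.
Exception (consent to enter) — not satisfied.
Result: main true OR exception false → true.

Yes — liable.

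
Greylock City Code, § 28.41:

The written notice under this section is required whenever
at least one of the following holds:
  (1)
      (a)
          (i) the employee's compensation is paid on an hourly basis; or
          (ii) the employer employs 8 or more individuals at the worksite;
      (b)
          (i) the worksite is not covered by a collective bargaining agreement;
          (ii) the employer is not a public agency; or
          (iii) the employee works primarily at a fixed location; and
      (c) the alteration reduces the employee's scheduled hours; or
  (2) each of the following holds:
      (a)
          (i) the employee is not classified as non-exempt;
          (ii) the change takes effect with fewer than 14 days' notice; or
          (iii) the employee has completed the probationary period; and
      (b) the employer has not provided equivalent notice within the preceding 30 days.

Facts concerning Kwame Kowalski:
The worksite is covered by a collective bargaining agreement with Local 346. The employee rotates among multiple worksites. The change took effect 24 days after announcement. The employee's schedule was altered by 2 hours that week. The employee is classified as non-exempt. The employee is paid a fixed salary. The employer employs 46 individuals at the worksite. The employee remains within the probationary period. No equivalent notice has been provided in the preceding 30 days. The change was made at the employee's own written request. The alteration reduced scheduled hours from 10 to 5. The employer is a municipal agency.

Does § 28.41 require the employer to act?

(i) hourly-paid — not met.
(ii) ≥ 8 at site — holds.
So (a) is satisfied (F OR T).
(i) no CBA — not satisfied.
(ii) not (public agency) — not satisfied.
(iii) fixed location — not met.
(b): F OR F OR F → false.
(c) hours reduced — holds.
(1): T AND F AND T → false.
(i) not (non-exempt) — not satisfied.
(ii) < 14 days' notice — fails.
(iii) past probation — fails.
(a): F OR F OR F → false.
(b) no recent notice — holds.
(2): F AND T → false.
Overall: F OR F → false.

No — not required.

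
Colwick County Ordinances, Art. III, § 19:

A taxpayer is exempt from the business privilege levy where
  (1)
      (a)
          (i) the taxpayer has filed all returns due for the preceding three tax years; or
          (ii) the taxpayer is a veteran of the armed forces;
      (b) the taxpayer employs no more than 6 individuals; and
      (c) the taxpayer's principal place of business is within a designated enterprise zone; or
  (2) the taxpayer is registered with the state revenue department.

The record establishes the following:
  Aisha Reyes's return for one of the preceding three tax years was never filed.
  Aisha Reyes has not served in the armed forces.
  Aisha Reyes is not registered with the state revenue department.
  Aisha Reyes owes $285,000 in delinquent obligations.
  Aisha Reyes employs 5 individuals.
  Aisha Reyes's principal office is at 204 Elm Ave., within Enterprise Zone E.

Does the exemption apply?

(i) returns current — not satisfied.
(ii) veteran — not met.
So (a) is not satisfied (F OR F).
(b) ≤ 6 employees — met.
(c) in enterprise zone — met.
(1): F AND T AND T → false.
(2) state-registered — not satisfied.
Overall = F OR F = false.

No — not exempt.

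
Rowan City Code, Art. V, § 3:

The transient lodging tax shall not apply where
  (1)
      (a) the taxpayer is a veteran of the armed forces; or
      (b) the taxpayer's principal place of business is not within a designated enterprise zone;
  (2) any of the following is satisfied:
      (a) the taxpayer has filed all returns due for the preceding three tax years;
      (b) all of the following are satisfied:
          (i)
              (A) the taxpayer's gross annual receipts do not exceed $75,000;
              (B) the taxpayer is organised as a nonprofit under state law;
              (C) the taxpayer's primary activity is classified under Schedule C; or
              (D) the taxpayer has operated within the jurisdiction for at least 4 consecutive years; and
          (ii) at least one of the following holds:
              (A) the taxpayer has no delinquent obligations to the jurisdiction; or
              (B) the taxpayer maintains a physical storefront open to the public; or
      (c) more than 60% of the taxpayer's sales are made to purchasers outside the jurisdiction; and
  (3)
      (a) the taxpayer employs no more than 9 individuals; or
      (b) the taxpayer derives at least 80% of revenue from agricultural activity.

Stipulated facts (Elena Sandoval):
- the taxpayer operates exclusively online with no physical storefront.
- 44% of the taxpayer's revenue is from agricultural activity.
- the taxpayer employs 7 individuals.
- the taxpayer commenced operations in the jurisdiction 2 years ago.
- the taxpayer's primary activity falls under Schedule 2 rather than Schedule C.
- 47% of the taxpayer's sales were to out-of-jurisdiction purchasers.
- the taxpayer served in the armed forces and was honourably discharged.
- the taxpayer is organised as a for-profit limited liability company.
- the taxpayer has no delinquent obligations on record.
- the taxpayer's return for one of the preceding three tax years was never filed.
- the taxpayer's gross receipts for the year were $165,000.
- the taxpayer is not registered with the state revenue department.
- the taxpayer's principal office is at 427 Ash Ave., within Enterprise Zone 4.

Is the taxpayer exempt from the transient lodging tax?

No — not exempt.

(a) veteran — satisfied.
(b) not (in enterprise zone) — fails.
So (1) is satisfied (T OR F).
(a) returns current — fails.
(A) receipts ≤ $75,000 — not met.
(B) nonprofit — not satisfied.
(C) Schedule C activity — not met.
(D) ≥ 4 yrs in jurisdiction — fails.
(i): F OR F OR F OR F → false.
(A) no delinquency — met.
(B) has storefront — fails.
So (ii) is satisfied (T OR F).
(b): F AND T → false.
(c) >60% out-of-jur. sales — not met.
(2) = F OR F OR F = false.
(a) ≤ 9 employees — holds.
(b) ≥80% agricultural — not satisfied.
(3): T OR F → true.
Overall: T AND F AND T → false.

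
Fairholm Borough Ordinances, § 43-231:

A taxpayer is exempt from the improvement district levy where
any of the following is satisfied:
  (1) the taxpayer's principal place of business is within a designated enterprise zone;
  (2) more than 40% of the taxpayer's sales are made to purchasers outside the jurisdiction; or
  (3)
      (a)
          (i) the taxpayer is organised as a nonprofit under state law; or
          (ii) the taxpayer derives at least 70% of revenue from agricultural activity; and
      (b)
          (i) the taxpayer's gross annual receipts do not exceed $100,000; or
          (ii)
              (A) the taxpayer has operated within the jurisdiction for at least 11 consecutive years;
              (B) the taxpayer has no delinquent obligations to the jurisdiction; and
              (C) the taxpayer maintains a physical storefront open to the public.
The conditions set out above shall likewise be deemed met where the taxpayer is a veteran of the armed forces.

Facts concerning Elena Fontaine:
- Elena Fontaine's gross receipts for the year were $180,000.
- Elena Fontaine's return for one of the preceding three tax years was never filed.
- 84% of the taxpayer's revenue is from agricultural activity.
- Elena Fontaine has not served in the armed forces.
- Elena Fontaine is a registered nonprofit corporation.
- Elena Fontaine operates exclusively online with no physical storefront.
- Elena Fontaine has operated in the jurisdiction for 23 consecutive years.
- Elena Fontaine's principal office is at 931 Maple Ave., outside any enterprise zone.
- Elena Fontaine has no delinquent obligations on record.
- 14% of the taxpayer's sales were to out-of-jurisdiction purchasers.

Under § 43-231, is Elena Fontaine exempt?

(1) in enterprise zone — not met.
(2) >40% out-of-jur. sales — fails.
(i) nonprofit — met.
(ii) ≥70% agricultural — met.
(a) = T OR T = true.
(i) receipts ≤ $100,000 — not met.
(A) ≥ 11 yrs in jurisdiction — holds.
(B) no delinquency — met.
(C) has storefront — fails.
(ii): T AND T AND F → false.
(b) = F OR F = false.
So (3) is not satisfied (T AND F).
So Overall is not satisfied (F OR F OR F).
Exception (veteran) — not satisfied.
Result: main false OR exception false → false.

No — not exempt.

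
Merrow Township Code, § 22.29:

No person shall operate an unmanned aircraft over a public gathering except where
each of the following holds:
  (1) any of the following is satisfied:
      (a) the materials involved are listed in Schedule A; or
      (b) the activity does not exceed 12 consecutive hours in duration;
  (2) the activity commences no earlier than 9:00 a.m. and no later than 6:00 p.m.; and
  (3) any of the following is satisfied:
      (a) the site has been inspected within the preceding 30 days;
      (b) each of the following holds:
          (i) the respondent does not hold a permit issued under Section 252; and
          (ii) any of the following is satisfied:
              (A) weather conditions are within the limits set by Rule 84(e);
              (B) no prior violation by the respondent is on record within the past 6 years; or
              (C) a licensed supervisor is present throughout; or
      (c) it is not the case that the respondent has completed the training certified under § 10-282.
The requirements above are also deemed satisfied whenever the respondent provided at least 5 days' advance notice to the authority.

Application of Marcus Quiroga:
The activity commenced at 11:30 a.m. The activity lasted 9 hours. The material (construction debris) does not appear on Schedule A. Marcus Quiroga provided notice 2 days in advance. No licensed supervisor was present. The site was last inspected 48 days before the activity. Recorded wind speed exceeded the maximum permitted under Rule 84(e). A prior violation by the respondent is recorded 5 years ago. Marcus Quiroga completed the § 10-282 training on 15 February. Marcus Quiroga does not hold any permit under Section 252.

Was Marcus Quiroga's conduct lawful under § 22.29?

No — unlawful.

(a) Schedule A material — not satisfied.
(b) ≤ 12 hrs duration — holds.
(1) = F OR T = true.
(2) start within hours — satisfied.
(a) site inspected — not satisfied.
(i) not (holds permit) — met.
(A) weather ok — fails.
(B) no prior violation — not met.
(C) supervisor present — not met.
(ii) = F OR F OR F = false.
(b): T AND F → false.
(c) not (training certified) — not satisfied.
So (3) is not satisfied (F OR F OR F).
Overall = T AND T AND F = false.
Exception (≥5 days' notice) — not satisfied.
Result: main false OR exception false → false.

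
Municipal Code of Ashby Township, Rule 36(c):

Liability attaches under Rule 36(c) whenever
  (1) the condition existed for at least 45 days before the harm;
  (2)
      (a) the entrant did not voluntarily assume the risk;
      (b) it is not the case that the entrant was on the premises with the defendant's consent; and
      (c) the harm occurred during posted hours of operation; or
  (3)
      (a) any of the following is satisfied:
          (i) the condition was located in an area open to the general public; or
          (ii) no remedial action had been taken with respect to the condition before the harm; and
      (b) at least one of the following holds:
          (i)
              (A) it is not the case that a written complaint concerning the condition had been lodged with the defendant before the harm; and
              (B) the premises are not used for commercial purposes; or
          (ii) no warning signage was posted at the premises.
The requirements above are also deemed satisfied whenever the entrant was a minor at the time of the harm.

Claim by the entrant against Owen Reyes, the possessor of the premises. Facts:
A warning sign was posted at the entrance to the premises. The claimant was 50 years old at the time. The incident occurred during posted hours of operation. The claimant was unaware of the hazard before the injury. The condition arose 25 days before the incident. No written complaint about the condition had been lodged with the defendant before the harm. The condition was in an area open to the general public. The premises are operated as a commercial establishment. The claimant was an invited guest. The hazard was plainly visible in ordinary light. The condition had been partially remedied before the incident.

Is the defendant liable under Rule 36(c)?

No — not liable.

(1) condition ≥45 days old — not met.
(a) no assumed risk — holds.
(b) not (consent to enter) — not satisfied.
(c) during posted hours — met.
So (2) is not satisfied (T AND F AND T).
(i) public area — satisfied.
(ii) no remedial action — not satisfied.
(a) = T OR F = true.
(A) not (complaint lodged) — satisfied.
(B) not (commercial use) — not satisfied.
(i) = T AND F = false.
(ii) no signage posted — fails.
(b): F OR F → false.
So (3) is not satisfied (T AND F).
Overall: F OR F OR F → false.
Exception (entrant a minor) — not satisfied.
Result: main false OR exception false → false.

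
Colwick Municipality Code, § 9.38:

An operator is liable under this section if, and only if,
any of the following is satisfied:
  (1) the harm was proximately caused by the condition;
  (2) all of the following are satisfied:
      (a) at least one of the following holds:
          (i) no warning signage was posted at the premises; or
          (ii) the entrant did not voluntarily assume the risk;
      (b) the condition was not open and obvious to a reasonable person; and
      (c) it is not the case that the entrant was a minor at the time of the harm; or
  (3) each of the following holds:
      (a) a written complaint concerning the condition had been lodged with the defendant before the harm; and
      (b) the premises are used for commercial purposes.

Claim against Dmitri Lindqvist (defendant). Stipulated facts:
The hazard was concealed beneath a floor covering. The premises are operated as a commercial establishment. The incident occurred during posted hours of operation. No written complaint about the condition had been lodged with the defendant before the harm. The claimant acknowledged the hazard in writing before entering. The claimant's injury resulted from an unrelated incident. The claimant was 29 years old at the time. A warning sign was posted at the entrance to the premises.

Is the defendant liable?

No — not liable.

(1) proximate cause — not met.
(i) no signage posted — not met.
(ii) no assumed risk — not met.
(a) = F OR F = false.
(b) not open/obvious — holds.
(c) not (entrant a minor) — met.
(2): F AND T AND T → false.
(a) complaint lodged — not satisfied.
(b) commercial use — satisfied.
So (3) is not satisfied (F AND T).
Overall: F OR F OR F → false.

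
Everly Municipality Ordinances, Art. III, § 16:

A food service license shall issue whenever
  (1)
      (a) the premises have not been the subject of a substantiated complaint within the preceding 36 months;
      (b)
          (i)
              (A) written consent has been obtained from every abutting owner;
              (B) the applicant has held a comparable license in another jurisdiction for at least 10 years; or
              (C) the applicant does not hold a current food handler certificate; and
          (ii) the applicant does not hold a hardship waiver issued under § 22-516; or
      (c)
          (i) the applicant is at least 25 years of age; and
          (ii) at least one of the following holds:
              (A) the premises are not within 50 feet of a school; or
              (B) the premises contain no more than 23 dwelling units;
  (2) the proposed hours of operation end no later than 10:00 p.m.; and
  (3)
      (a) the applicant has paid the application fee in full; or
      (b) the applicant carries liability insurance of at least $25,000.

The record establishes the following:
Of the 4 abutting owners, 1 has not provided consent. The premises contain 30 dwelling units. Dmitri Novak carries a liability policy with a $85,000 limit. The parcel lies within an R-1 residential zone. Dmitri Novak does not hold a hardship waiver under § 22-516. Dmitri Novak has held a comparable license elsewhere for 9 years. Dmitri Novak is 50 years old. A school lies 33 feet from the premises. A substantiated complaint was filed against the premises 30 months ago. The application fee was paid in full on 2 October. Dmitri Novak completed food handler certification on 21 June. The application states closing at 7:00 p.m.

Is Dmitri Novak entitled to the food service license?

No — denied.

(a) no complaint in 36 mo. — not met.
(A) all abutters consent — not satisfied.
(B) prior license ≥ 10 yr — not met.
(C) not (food handler cert.) — not satisfied.
(i): F OR F OR F → false.
(ii) not (hardship waiver) — satisfied.
(b): F AND T → false.
(i) age ≥ 25 — met.
(A) ≥50 ft from school — not met.
(B) ≤ 23 units — fails.
So (ii) is not satisfied (F OR F).
So (c) is not satisfied (T AND F).
(1) = F OR F OR F = false.
(2) closes by 10 p.m. — satisfied.
(a) fee paid — holds.
(b) insurance ≥ $25,000 — met.
(3): T OR T → true.
Overall = F AND T AND T = false.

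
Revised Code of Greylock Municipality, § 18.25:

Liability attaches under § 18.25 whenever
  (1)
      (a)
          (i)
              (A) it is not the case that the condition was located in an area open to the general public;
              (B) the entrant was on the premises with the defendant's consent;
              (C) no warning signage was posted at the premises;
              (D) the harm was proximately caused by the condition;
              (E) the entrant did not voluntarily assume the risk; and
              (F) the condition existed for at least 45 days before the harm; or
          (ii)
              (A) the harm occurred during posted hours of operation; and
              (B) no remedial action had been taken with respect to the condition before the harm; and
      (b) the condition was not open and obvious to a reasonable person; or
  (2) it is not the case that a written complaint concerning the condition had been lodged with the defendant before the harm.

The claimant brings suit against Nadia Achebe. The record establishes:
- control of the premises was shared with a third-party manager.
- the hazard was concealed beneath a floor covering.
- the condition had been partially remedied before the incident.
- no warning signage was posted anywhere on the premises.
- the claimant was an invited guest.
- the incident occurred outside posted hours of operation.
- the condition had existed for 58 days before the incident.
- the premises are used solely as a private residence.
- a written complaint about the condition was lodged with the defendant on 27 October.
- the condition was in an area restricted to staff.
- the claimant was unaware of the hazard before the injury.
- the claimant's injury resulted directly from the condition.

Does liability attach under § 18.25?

Yes — liable.

(A) not (public area) — satisfied.
(B) consent to enter — holds.
(C) no signage posted — met.
(D) proximate cause — satisfied.
(E) no assumed risk — satisfied.
(F) condition ≥45 days old — met.
(i) = T AND T AND T AND T AND T AND T = true.
(A) during posted hours — not met.
(B) no remedial action — not satisfied.
(ii): F AND F → false.
(a): T OR F → true.
(b) not open/obvious — met.
So (1) is satisfied (T AND T).
(2) not (complaint lodged) — fails.
Overall: T OR F → true.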